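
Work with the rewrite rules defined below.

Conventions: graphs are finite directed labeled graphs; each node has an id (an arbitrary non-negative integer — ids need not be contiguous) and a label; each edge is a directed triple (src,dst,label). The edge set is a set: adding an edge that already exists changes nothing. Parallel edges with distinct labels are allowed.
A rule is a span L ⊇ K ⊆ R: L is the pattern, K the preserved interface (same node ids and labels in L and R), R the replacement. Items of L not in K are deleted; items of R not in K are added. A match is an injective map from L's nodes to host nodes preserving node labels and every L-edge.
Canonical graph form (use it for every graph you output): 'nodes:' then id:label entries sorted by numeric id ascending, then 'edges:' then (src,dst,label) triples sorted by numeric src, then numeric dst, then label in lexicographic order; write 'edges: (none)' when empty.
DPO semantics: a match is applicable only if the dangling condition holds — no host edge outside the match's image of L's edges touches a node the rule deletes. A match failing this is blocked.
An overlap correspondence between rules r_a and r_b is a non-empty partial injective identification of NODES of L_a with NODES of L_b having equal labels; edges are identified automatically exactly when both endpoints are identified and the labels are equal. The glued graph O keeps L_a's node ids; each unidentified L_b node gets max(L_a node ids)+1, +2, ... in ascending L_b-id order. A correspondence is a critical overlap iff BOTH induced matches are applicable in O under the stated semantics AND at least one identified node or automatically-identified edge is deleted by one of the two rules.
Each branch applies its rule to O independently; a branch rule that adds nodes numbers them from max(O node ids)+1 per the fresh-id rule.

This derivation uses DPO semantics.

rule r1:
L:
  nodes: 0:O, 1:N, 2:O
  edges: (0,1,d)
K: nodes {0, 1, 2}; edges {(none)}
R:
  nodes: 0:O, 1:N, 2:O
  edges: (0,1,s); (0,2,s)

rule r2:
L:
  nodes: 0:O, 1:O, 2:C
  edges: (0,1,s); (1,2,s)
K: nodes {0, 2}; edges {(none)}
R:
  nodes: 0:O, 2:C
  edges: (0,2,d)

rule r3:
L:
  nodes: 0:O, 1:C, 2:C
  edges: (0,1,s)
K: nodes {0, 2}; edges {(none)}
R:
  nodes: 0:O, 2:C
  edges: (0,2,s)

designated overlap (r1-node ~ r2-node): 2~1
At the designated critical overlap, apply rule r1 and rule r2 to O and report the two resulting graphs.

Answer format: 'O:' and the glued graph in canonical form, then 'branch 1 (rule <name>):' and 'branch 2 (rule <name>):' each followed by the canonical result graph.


O:
nodes: 0:O, 1:N, 2:O, 3:O, 4:C
edges: (0,1,d); (2,4,s); (3,2,s)
branch 1 (rule r1):
nodes: 0:O, 1:N, 2:O, 3:O, 4:C
edges: (0,1,s); (0,2,s); (2,4,s); (3,2,s)
branch 2 (rule r2):
nodes: 0:O, 1:N, 3:O, 4:C
edges: (0,1,d); (3,4,d)


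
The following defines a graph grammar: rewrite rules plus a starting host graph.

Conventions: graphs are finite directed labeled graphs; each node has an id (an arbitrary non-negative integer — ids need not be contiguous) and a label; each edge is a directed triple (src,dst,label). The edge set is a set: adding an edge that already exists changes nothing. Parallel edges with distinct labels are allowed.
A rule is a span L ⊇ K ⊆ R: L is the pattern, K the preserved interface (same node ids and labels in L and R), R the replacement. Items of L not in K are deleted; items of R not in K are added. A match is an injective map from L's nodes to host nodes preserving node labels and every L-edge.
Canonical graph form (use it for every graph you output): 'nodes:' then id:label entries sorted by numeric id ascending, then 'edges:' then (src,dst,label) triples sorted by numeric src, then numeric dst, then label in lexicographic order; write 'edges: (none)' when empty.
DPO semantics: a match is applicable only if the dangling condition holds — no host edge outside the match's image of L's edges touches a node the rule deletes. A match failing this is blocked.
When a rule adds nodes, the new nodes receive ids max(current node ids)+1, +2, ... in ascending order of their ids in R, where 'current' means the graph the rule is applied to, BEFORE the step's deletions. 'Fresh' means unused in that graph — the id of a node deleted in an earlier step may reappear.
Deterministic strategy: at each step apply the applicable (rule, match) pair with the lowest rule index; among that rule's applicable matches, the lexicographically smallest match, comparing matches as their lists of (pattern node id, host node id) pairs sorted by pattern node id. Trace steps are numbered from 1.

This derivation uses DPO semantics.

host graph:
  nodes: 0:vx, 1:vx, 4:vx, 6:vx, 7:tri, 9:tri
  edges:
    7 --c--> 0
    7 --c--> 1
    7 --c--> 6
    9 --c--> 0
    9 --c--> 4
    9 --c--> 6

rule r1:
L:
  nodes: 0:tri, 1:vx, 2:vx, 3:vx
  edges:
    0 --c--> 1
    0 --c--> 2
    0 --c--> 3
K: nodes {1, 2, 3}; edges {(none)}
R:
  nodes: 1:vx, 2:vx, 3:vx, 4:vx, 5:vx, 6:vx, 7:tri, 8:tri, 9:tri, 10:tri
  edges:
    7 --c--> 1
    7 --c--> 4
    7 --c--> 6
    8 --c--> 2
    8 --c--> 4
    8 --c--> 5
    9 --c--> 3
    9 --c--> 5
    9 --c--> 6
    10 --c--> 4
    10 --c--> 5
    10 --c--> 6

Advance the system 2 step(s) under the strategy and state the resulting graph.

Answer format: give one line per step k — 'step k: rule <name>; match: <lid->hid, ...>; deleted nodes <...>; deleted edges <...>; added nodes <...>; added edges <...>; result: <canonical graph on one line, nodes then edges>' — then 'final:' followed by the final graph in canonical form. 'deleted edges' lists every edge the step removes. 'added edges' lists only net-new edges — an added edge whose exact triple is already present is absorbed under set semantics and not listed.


step 1: rule r1; match: 0->7, 1->0, 2->1, 3->6; deleted nodes 7; deleted edges (7,0,c); (7,1,c); (7,6,c); added nodes 10, 11, 12, 13, 14, 15, 16; added edges (13,0,c); (13,10,c); (13,12,c); (14,1,c); (14,10,c); (14,11,c); (15,6,c); (15,11,c); (15,12,c); (16,10,c); (16,11,c); (16,12,c); result: nodes: 0:vx, 1:vx, 4:vx, 6:vx, 9:tri, 10:vx, 11:vx, 12:vx, 13:tri, 14:tri, 15:tri, 16:tri edges: (9,0,c); (9,4,c); (9,6,c); (13,0,c); (13,10,c); (13,12,c); (14,1,c); (14,10,c); (14,11,c); (15,6,c); (15,11,c); (15,12,c); (16,10,c); (16,11,c); (16,12,c)
step 2: rule r1; match: 0->9, 1->0, 2->4, 3->6; deleted nodes 9; deleted edges (9,0,c); (9,4,c); (9,6,c); added nodes 17, 18, 19, 20, 21, 22, 23; added edges (20,0,c); (20,17,c); (20,19,c); (21,4,c); (21,17,c); (21,18,c); (22,6,c); (22,18,c); (22,19,c); (23,17,c); (23,18,c); (23,19,c); result: nodes: 0:vx, 1:vx, 4:vx, 6:vx, 10:vx, 11:vx, 12:vx, 13:tri, 14:tri, 15:tri, 16:tri, 17:vx, 18:vx, 19:vx, 20:tri, 21:tri, 22:tri, 23:tri edges: (13,0,c); (13,10,c); (13,12,c); (14,1,c); (14,10,c); (14,11,c); (15,6,c); (15,11,c); (15,12,c); (16,10,c); (16,11,c); (16,12,c); (20,0,c); (20,17,c); (20,19,c); (21,4,c); (21,17,c); (21,18,c); (22,6,c); (22,18,c); (22,19,c); (23,17,c); (23,18,c); (23,19,c)
final:
nodes: 0:vx, 1:vx, 4:vx, 6:vx, 10:vx, 11:vx, 12:vx, 13:tri, 14:tri, 15:tri, 16:tri, 17:vx, 18:vx, 19:vx, 20:tri, 21:tri, 22:tri, 23:tri
edges: (13,0,c); (13,10,c); (13,12,c); (14,1,c); (14,10,c); (14,11,c); (15,6,c); (15,11,c); (15,12,c); (16,10,c); (16,11,c); (16,12,c); (20,0,c); (20,17,c); (20,19,c); (21,4,c); (21,17,c); (21,18,c); (22,6,c); (22,18,c); (22,19,c); (23,17,c); (23,18,c); (23,19,c)


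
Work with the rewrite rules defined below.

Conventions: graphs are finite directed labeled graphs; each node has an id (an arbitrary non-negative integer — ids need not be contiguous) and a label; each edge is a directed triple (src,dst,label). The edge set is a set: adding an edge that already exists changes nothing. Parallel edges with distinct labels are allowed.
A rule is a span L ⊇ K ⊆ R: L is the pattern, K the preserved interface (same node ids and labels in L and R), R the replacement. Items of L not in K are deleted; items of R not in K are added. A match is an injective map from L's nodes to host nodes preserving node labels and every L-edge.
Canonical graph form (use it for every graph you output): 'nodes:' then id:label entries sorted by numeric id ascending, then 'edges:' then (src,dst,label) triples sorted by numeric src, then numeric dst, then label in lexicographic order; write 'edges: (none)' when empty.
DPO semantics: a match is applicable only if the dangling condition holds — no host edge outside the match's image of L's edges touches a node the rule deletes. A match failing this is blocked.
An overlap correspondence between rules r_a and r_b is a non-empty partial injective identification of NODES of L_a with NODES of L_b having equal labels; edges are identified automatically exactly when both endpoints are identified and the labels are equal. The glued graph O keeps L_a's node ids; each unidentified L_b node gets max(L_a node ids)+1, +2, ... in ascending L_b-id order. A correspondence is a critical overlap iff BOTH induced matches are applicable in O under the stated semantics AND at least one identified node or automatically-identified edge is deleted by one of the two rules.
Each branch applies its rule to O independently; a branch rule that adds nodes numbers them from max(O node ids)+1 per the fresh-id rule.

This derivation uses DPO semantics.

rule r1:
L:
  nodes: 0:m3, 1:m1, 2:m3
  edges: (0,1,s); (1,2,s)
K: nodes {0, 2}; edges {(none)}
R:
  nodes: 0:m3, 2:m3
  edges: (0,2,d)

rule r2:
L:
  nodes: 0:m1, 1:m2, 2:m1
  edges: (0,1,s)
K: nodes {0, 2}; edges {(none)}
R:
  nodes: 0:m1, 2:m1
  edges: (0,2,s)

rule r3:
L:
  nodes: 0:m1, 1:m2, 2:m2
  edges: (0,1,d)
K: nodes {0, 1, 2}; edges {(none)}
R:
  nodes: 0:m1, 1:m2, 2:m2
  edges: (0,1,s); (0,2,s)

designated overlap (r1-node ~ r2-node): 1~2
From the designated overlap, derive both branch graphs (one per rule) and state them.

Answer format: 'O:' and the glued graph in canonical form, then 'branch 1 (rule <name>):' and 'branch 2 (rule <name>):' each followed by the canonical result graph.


O:
nodes: 0:m3, 1:m1, 2:m3, 3:m1, 4:m2
edges: (0,1,s); (1,2,s); (3,4,s)
branch 1 (rule r1):
nodes: 0:m3, 2:m3, 3:m1, 4:m2
edges: (0,2,d); (3,4,s)
branch 2 (rule r2):
nodes: 0:m3, 1:m1, 2:m3, 3:m1
edges: (0,1,s); (1,2,s); (3,1,s)


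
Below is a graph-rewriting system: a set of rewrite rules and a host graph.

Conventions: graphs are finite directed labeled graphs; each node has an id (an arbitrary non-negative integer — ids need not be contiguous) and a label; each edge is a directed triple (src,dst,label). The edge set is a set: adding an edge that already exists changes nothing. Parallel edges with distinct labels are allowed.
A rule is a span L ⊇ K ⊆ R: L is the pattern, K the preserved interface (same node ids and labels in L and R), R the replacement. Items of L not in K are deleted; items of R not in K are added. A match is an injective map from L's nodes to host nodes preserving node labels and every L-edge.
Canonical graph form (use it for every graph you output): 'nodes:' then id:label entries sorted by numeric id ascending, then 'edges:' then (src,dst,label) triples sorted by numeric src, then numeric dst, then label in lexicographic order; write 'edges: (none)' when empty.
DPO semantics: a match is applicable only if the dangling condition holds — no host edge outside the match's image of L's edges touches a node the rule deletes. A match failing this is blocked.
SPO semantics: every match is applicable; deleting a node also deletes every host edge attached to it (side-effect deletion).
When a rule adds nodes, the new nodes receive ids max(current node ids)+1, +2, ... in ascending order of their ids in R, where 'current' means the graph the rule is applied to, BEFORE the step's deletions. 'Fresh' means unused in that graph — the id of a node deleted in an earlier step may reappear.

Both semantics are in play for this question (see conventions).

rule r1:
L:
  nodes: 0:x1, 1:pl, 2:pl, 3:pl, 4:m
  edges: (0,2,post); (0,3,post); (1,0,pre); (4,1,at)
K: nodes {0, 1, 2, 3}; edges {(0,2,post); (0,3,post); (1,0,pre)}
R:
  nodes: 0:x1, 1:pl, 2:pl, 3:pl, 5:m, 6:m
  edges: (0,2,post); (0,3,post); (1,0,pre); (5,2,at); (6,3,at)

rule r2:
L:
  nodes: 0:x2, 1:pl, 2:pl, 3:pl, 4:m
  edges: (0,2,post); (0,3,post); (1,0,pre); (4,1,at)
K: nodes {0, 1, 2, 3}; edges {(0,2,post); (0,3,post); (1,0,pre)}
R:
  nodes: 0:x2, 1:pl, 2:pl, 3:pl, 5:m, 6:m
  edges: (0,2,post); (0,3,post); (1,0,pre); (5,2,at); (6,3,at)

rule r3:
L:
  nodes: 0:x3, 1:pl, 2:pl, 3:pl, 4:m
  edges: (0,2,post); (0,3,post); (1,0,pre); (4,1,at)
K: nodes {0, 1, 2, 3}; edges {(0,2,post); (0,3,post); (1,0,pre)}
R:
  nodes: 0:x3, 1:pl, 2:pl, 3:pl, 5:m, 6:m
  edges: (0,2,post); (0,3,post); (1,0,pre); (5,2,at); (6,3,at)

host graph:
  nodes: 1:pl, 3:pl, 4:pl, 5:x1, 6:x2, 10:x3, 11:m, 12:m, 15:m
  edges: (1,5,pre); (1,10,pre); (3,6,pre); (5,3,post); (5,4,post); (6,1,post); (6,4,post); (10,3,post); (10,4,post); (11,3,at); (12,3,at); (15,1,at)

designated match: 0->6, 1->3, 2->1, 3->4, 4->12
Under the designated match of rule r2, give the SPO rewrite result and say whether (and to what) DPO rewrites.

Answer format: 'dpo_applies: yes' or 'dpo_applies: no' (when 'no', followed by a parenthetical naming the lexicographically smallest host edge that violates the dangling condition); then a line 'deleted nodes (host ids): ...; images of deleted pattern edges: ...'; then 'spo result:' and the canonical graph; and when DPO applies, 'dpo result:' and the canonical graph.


dpo_applies: yes
deleted nodes (host ids): 12; images of deleted pattern edges: (12,3,at)
spo result:
nodes: 1:pl, 3:pl, 4:pl, 5:x1, 6:x2, 10:x3, 11:m, 15:m, 16:m, 17:m
edges: (1,5,pre); (1,10,pre); (3,6,pre); (5,3,post); (5,4,post); (6,1,post); (6,4,post); (10,3,post); (10,4,post); (11,3,at); (15,1,at); (16,1,at); (17,4,at)
dpo result:
nodes: 1:pl, 3:pl, 4:pl, 5:x1, 6:x2, 10:x3, 11:m, 15:m, 16:m, 17:m
edges: (1,5,pre); (1,10,pre); (3,6,pre); (5,3,post); (5,4,post); (6,1,post); (6,4,post); (10,3,post); (10,4,post); (11,3,at); (15,1,at); (16,1,at); (17,4,at)


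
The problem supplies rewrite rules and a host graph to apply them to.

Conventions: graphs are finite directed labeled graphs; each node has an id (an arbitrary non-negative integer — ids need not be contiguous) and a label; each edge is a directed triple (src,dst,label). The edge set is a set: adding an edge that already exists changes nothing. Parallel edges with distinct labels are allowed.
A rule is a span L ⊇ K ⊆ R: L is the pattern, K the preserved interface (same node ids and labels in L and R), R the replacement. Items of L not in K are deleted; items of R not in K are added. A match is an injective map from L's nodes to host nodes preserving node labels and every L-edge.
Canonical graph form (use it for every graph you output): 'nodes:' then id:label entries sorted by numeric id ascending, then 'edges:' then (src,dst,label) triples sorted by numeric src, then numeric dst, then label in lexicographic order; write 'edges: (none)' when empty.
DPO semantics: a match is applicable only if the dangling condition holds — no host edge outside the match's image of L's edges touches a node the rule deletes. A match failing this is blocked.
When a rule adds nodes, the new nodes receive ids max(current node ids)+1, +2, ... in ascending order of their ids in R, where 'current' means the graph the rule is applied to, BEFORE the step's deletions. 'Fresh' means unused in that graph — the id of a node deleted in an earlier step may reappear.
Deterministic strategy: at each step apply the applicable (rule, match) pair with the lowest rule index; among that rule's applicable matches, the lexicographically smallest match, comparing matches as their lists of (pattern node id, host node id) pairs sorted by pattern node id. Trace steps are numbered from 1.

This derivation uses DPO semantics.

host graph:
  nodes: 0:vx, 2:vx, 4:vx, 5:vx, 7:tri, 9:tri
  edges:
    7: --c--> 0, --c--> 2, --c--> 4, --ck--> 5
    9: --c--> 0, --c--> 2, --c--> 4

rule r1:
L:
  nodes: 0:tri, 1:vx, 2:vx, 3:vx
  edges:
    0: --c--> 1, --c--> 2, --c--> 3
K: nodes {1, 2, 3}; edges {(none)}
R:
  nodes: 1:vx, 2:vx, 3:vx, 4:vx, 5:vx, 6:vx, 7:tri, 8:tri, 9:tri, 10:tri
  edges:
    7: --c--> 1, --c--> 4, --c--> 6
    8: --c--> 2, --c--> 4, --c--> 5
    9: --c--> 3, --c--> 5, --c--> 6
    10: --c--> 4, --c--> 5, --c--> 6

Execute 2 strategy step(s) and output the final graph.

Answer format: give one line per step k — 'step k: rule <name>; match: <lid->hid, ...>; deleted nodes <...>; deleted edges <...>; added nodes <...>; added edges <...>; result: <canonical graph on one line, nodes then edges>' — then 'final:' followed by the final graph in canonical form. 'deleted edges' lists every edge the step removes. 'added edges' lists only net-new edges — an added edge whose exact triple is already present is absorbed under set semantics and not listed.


step 1: rule r1; match: 0->9, 1->0, 2->2, 3->4; deleted nodes 9; deleted edges (9,0,c); (9,2,c); (9,4,c); added nodes 10, 11, 12, 13, 14, 15, 16; added edges (13,0,c); (13,10,c); (13,12,c); (14,2,c); (14,10,c); (14,11,c); (15,4,c); (15,11,c); (15,12,c); (16,10,c); (16,11,c); (16,12,c); result: nodes: 0:vx, 2:vx, 4:vx, 5:vx, 7:tri, 10:vx, 11:vx, 12:vx, 13:tri, 14:tri, 15:tri, 16:tri edges: (7,0,c); (7,2,c); (7,4,c); (7,5,ck); (13,0,c); (13,10,c); (13,12,c); (14,2,c); (14,10,c); (14,11,c); (15,4,c); (15,11,c); (15,12,c); (16,10,c); (16,11,c); (16,12,c)
step 2: rule r1; match: 0->13, 1->0, 2->10, 3->12; deleted nodes 13; deleted edges (13,0,c); (13,10,c); (13,12,c); added nodes 17, 18, 19, 20, 21, 22, 23; added edges (20,0,c); (20,17,c); (20,19,c); (21,10,c); (21,17,c); (21,18,c); (22,12,c); (22,18,c); (22,19,c); (23,17,c); (23,18,c); (23,19,c); result: nodes: 0:vx, 2:vx, 4:vx, 5:vx, 7:tri, 10:vx, 11:vx, 12:vx, 14:tri, 15:tri, 16:tri, 17:vx, 18:vx, 19:vx, 20:tri, 21:tri, 22:tri, 23:tri edges: (7,0,c); (7,2,c); (7,4,c); (7,5,ck); (14,2,c); (14,10,c); (14,11,c); (15,4,c); (15,11,c); (15,12,c); (16,10,c); (16,11,c); (16,12,c); (20,0,c); (20,17,c); (20,19,c); (21,10,c); (21,17,c); (21,18,c); (22,12,c); (22,18,c); (22,19,c); (23,17,c); (23,18,c); (23,19,c)
final:
nodes: 0:vx, 2:vx, 4:vx, 5:vx, 7:tri, 10:vx, 11:vx, 12:vx, 14:tri, 15:tri, 16:tri, 17:vx, 18:vx, 19:vx, 20:tri, 21:tri, 22:tri, 23:tri
edges: (7,0,c); (7,2,c); (7,4,c); (7,5,ck); (14,2,c); (14,10,c); (14,11,c); (15,4,c); (15,11,c); (15,12,c); (16,10,c); (16,11,c); (16,12,c); (20,0,c); (20,17,c); (20,19,c); (21,10,c); (21,17,c); (21,18,c); (22,12,c); (22,18,c); (22,19,c); (23,17,c); (23,18,c); (23,19,c)


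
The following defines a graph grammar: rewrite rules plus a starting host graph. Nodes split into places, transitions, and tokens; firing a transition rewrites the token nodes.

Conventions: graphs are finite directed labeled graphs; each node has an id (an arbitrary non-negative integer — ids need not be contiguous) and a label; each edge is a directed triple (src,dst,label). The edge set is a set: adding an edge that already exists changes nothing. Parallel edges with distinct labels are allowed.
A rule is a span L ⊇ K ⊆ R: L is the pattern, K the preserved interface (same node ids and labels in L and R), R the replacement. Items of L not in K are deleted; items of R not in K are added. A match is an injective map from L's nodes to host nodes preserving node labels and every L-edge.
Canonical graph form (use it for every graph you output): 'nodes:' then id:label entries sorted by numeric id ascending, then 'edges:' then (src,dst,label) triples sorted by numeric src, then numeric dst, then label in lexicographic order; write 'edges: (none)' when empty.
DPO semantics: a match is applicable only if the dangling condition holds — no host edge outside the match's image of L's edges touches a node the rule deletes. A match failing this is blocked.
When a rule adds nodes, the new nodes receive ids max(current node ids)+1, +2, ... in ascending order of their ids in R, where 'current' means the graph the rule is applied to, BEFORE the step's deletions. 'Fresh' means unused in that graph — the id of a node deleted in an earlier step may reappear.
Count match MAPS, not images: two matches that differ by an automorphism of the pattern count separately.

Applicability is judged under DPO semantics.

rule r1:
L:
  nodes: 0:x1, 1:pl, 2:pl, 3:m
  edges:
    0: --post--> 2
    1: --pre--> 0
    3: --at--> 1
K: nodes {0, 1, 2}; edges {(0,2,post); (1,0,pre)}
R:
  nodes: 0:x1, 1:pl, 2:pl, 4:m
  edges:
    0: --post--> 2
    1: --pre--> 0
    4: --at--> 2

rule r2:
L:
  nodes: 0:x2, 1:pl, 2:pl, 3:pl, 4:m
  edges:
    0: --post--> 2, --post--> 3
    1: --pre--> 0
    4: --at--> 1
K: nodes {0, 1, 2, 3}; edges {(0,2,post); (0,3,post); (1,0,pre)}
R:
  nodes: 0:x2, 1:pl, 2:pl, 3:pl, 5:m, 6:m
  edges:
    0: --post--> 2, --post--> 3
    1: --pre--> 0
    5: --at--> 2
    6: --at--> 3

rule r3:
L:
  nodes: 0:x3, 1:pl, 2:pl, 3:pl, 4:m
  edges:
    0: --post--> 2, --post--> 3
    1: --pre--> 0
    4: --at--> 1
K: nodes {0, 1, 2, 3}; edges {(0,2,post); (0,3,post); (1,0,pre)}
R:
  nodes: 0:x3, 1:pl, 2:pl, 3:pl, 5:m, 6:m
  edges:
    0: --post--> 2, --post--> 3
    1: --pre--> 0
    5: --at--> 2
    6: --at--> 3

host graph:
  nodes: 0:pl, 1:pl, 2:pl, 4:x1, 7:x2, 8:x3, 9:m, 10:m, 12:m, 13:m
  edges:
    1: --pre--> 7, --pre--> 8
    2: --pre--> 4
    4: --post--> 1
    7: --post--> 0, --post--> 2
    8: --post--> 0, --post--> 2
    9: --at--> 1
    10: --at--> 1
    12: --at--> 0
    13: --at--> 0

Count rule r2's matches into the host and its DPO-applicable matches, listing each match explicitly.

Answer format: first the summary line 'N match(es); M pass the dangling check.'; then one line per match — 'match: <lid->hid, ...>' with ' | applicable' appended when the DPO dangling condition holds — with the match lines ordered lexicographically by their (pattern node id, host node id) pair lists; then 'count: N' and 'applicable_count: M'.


4 match(es); 4 pass the dangling check.
match: 0->7, 1->1, 2->0, 3->2, 4->9 | applicable
match: 0->7, 1->1, 2->0, 3->2, 4->10 | applicable
match: 0->7, 1->1, 2->2, 3->0, 4->9 | applicable
match: 0->7, 1->1, 2->2, 3->0, 4->10 | applicable
count: 4
applicable_count: 4


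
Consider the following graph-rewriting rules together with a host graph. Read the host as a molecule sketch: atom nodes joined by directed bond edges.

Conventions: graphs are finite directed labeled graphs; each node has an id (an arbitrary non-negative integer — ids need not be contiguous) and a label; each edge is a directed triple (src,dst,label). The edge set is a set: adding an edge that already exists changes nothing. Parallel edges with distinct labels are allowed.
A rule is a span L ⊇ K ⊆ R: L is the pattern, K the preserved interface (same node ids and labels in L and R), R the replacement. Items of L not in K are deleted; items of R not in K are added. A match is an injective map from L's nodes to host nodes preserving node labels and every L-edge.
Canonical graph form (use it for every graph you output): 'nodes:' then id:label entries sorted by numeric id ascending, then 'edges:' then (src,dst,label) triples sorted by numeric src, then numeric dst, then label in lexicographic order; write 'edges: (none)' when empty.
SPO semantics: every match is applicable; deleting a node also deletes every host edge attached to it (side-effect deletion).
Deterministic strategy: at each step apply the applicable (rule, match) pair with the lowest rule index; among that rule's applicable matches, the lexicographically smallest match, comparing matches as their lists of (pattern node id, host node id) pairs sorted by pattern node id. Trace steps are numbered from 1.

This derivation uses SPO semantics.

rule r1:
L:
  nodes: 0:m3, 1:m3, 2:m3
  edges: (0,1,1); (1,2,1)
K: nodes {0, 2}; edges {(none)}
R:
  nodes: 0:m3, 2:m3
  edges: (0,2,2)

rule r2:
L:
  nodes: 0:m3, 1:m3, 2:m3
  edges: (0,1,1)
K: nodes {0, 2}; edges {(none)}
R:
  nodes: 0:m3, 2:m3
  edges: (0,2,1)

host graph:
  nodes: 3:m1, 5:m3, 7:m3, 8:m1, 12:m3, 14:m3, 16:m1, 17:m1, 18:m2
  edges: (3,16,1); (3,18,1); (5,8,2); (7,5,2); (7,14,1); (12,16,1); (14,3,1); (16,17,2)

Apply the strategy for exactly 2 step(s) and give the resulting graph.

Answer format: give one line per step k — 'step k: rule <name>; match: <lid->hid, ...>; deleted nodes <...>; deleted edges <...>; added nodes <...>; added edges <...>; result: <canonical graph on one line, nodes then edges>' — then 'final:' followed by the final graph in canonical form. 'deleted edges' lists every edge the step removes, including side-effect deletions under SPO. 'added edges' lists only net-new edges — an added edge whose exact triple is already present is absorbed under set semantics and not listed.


step 1: rule r2; match: 0->7, 1->14, 2->5; deleted nodes 14; deleted edges (7,14,1); (14,3,1); added nodes (none); added edges (7,5,1); result: nodes: 3:m1, 5:m3, 7:m3, 8:m1, 12:m3, 16:m1, 17:m1, 18:m2 edges: (3,16,1); (3,18,1); (5,8,2); (7,5,1); (7,5,2); (12,16,1); (16,17,2)
step 2: rule r2; match: 0->7, 1->5, 2->12; deleted nodes 5; deleted edges (5,8,2); (7,5,1); (7,5,2); added nodes (none); added edges (7,12,1); result: nodes: 3:m1, 7:m3, 8:m1, 12:m3, 16:m1, 17:m1, 18:m2 edges: (3,16,1); (3,18,1); (7,12,1); (12,16,1); (16,17,2)
final:
nodes: 3:m1, 7:m3, 8:m1, 12:m3, 16:m1, 17:m1, 18:m2
edges: (3,16,1); (3,18,1); (7,12,1); (12,16,1); (16,17,2)


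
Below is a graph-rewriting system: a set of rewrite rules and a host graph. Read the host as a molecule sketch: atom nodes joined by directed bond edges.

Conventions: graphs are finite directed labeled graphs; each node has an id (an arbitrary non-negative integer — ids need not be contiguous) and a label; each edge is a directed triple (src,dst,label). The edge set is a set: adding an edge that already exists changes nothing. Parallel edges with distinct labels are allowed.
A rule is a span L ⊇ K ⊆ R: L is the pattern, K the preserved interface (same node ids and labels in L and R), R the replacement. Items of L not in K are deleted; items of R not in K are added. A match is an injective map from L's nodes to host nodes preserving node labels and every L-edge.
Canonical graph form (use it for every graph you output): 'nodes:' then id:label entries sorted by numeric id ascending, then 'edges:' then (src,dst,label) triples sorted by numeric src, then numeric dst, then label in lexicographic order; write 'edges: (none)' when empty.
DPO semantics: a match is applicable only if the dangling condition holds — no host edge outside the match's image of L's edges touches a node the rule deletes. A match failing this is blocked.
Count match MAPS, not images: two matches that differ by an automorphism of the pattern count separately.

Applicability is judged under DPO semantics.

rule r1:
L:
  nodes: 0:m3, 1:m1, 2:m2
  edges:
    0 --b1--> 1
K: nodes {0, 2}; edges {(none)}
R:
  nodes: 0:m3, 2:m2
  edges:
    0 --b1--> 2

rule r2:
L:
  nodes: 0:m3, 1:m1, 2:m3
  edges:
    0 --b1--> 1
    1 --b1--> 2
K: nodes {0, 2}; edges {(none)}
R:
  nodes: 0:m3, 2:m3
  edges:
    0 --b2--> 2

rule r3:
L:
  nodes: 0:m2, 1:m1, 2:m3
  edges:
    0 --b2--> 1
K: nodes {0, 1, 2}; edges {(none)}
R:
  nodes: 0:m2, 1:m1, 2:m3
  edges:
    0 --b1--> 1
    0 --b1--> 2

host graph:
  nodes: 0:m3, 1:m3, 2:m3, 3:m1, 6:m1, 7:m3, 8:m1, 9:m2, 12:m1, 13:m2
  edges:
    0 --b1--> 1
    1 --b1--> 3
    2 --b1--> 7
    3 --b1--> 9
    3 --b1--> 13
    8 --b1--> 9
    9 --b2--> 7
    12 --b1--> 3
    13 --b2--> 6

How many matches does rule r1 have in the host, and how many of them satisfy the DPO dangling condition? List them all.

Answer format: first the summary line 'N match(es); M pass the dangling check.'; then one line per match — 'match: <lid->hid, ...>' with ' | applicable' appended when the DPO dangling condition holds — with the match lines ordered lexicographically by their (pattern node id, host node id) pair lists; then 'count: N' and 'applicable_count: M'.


2 match(es); 0 pass the dangling check.
match: 0->1, 1->3, 2->9
match: 0->1, 1->3, 2->13
count: 2
applicable_count: 0


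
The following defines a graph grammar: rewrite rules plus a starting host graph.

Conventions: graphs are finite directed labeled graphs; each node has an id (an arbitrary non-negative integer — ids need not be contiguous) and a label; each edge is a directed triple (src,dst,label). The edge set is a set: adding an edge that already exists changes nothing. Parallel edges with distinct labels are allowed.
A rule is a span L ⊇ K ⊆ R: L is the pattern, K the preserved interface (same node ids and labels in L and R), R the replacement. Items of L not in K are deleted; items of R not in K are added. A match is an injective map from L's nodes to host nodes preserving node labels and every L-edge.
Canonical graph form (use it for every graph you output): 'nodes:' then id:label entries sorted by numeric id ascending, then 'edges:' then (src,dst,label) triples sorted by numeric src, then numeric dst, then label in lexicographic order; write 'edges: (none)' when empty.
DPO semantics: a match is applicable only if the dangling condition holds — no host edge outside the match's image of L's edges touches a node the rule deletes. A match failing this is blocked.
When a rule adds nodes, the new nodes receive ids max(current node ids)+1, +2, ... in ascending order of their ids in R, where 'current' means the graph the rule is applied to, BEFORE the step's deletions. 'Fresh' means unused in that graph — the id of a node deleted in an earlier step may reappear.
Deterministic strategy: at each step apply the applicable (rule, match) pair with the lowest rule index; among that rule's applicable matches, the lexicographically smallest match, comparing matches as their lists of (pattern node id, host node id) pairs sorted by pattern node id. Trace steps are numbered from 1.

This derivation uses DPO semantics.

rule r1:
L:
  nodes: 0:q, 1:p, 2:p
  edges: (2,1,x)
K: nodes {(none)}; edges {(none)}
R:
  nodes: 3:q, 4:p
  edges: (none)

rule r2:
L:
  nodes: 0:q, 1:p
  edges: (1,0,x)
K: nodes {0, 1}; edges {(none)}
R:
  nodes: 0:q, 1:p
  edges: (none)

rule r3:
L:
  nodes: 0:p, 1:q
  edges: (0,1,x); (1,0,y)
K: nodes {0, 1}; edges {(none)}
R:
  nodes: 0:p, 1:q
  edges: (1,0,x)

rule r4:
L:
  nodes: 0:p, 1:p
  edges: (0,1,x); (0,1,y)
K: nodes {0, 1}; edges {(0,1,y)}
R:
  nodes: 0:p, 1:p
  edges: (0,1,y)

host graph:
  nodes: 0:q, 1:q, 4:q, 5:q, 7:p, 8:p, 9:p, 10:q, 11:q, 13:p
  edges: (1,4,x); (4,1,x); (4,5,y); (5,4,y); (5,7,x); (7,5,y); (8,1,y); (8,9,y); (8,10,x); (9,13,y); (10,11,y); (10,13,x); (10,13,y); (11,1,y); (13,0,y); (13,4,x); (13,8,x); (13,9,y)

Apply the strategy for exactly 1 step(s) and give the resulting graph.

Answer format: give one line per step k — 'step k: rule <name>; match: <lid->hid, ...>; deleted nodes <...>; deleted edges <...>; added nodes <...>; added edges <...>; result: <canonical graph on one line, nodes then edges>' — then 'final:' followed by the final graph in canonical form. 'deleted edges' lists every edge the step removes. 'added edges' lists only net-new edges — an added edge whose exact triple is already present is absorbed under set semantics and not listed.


step 1: rule r2; match: 0->4, 1->13; deleted nodes (none); deleted edges (13,4,x); added nodes (none); added edges (none); result: nodes: 0:q, 1:q, 4:q, 5:q, 7:p, 8:p, 9:p, 10:q, 11:q, 13:p edges: (1,4,x); (4,1,x); (4,5,y); (5,4,y); (5,7,x); (7,5,y); (8,1,y); (8,9,y); (8,10,x); (9,13,y); (10,11,y); (10,13,x); (10,13,y); (11,1,y); (13,0,y); (13,8,x); (13,9,y)
final:
nodes: 0:q, 1:q, 4:q, 5:q, 7:p, 8:p, 9:p, 10:q, 11:q, 13:p
edges: (1,4,x); (4,1,x); (4,5,y); (5,4,y); (5,7,x); (7,5,y); (8,1,y); (8,9,y); (8,10,x); (9,13,y); (10,11,y); (10,13,x); (10,13,y); (11,1,y); (13,0,y); (13,8,x); (13,9,y)


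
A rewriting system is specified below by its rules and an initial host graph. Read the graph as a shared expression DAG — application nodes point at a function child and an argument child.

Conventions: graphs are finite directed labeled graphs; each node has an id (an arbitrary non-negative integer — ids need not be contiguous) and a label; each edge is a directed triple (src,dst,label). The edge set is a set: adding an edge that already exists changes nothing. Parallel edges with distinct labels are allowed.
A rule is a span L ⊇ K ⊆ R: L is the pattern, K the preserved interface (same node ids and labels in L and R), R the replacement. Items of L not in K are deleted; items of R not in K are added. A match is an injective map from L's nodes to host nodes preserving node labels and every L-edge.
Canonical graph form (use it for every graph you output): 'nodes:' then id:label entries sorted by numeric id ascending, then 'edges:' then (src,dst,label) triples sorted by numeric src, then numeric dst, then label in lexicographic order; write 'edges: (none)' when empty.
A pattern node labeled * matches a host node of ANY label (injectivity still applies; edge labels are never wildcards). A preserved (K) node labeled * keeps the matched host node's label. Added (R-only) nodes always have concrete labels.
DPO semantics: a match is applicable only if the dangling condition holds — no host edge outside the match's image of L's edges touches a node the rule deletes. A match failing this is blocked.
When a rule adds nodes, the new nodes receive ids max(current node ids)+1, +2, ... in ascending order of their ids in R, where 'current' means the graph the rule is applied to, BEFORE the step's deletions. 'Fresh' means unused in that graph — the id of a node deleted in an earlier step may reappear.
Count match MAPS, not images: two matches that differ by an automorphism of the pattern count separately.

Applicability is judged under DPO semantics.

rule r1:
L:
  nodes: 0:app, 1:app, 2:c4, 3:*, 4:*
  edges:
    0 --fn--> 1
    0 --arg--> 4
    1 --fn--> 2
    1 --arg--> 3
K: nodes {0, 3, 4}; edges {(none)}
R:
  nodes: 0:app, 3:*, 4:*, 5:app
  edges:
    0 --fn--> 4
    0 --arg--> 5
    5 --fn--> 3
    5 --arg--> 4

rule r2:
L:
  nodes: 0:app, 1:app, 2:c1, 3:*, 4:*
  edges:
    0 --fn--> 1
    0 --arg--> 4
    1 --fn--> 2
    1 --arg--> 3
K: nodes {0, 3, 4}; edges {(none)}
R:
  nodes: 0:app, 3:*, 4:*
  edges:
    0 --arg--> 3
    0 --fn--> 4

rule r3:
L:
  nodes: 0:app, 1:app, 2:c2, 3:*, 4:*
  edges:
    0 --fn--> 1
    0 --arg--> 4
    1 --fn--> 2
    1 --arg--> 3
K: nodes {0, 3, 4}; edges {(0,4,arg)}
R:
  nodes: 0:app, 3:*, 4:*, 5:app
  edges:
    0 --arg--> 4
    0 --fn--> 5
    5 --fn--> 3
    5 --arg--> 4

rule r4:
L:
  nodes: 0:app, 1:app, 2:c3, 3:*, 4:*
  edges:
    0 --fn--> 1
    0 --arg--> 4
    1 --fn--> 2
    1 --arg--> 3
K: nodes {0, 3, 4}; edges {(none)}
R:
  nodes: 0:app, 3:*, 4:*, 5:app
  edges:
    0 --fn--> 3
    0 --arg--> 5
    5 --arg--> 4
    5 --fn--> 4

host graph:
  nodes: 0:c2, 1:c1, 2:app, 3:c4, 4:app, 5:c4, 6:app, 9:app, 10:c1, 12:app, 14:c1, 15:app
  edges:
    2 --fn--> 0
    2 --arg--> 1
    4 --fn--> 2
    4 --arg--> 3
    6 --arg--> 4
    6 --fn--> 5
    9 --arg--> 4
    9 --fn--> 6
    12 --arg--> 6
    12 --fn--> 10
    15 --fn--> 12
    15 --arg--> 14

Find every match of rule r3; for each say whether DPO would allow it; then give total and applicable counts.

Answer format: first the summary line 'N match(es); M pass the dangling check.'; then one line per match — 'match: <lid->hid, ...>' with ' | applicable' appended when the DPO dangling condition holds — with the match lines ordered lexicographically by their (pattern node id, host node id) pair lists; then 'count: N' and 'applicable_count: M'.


1 match(es); 1 pass the dangling check.
match: 0->4, 1->2, 2->0, 3->1, 4->3 | applicable
count: 1
applicable_count: 1


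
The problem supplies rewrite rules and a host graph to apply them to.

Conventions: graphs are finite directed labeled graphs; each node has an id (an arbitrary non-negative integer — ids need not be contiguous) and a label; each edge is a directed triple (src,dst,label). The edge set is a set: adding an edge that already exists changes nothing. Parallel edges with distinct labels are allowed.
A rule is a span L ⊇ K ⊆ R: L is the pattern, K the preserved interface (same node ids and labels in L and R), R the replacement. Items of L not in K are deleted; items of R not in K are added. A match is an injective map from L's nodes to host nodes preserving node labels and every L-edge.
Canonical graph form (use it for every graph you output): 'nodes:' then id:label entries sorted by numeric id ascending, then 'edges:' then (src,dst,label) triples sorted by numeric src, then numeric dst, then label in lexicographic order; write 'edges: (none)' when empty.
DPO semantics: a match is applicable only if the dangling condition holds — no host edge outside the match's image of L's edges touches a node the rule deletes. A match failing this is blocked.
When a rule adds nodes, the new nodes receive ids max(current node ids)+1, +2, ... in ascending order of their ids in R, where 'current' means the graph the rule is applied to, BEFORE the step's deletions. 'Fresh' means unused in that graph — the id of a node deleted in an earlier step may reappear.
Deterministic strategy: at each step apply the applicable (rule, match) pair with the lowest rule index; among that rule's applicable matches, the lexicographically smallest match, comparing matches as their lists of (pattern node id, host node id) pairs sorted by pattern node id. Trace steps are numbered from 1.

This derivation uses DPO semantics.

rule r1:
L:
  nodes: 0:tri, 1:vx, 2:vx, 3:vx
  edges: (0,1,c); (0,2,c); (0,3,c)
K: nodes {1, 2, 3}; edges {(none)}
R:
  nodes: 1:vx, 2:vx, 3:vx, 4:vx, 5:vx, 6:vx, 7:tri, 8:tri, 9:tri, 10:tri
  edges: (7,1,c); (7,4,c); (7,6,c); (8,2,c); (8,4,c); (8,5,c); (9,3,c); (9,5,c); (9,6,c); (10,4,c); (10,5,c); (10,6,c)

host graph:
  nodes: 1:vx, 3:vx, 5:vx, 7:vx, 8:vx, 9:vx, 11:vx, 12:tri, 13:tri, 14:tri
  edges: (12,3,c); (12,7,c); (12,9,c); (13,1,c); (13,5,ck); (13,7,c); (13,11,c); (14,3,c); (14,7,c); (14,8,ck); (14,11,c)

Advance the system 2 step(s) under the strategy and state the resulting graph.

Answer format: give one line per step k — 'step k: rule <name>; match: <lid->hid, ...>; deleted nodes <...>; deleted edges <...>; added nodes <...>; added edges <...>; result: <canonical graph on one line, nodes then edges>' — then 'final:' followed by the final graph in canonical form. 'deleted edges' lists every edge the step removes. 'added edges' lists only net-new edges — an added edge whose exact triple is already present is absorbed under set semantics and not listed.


step 1: rule r1; match: 0->12, 1->3, 2->7, 3->9; deleted nodes 12; deleted edges (12,3,c); (12,7,c); (12,9,c); added nodes 15, 16, 17, 18, 19, 20, 21; added edges (18,3,c); (18,15,c); (18,17,c); (19,7,c); (19,15,c); (19,16,c); (20,9,c); (20,16,c); (20,17,c); (21,15,c); (21,16,c); (21,17,c); result: nodes: 1:vx, 3:vx, 5:vx, 7:vx, 8:vx, 9:vx, 11:vx, 13:tri, 14:tri, 15:vx, 16:vx, 17:vx, 18:tri, 19:tri, 20:tri, 21:tri edges: (13,1,c); (13,5,ck); (13,7,c); (13,11,c); (14,3,c); (14,7,c); (14,8,ck); (14,11,c); (18,3,c); (18,15,c); (18,17,c); (19,7,c); (19,15,c); (19,16,c); (20,9,c); (20,16,c); (20,17,c); (21,15,c); (21,16,c); (21,17,c)
step 2: rule r1; match: 0->18, 1->3, 2->15, 3->17; deleted nodes 18; deleted edges (18,3,c); (18,15,c); (18,17,c); added nodes 22, 23, 24, 25, 26, 27, 28; added edges (25,3,c); (25,22,c); (25,24,c); (26,15,c); (26,22,c); (26,23,c); (27,17,c); (27,23,c); (27,24,c); (28,22,c); (28,23,c); (28,24,c); result: nodes: 1:vx, 3:vx, 5:vx, 7:vx, 8:vx, 9:vx, 11:vx, 13:tri, 14:tri, 15:vx, 16:vx, 17:vx, 19:tri, 20:tri, 21:tri, 22:vx, 23:vx, 24:vx, 25:tri, 26:tri, 27:tri, 28:tri edges: (13,1,c); (13,5,ck); (13,7,c); (13,11,c); (14,3,c); (14,7,c); (14,8,ck); (14,11,c); (19,7,c); (19,15,c); (19,16,c); (20,9,c); (20,16,c); (20,17,c); (21,15,c); (21,16,c); (21,17,c); (25,3,c); (25,22,c); (25,24,c); (26,15,c); (26,22,c); (26,23,c); (27,17,c); (27,23,c); (27,24,c); (28,22,c); (28,23,c); (28,24,c)
final:
nodes: 1:vx, 3:vx, 5:vx, 7:vx, 8:vx, 9:vx, 11:vx, 13:tri, 14:tri, 15:vx, 16:vx, 17:vx, 19:tri, 20:tri, 21:tri, 22:vx, 23:vx, 24:vx, 25:tri, 26:tri, 27:tri, 28:tri
edges: (13,1,c); (13,5,ck); (13,7,c); (13,11,c); (14,3,c); (14,7,c); (14,8,ck); (14,11,c); (19,7,c); (19,15,c); (19,16,c); (20,9,c); (20,16,c); (20,17,c); (21,15,c); (21,16,c); (21,17,c); (25,3,c); (25,22,c); (25,24,c); (26,15,c); (26,22,c); (26,23,c); (27,17,c); (27,23,c); (27,24,c); (28,22,c); (28,23,c); (28,24,c)


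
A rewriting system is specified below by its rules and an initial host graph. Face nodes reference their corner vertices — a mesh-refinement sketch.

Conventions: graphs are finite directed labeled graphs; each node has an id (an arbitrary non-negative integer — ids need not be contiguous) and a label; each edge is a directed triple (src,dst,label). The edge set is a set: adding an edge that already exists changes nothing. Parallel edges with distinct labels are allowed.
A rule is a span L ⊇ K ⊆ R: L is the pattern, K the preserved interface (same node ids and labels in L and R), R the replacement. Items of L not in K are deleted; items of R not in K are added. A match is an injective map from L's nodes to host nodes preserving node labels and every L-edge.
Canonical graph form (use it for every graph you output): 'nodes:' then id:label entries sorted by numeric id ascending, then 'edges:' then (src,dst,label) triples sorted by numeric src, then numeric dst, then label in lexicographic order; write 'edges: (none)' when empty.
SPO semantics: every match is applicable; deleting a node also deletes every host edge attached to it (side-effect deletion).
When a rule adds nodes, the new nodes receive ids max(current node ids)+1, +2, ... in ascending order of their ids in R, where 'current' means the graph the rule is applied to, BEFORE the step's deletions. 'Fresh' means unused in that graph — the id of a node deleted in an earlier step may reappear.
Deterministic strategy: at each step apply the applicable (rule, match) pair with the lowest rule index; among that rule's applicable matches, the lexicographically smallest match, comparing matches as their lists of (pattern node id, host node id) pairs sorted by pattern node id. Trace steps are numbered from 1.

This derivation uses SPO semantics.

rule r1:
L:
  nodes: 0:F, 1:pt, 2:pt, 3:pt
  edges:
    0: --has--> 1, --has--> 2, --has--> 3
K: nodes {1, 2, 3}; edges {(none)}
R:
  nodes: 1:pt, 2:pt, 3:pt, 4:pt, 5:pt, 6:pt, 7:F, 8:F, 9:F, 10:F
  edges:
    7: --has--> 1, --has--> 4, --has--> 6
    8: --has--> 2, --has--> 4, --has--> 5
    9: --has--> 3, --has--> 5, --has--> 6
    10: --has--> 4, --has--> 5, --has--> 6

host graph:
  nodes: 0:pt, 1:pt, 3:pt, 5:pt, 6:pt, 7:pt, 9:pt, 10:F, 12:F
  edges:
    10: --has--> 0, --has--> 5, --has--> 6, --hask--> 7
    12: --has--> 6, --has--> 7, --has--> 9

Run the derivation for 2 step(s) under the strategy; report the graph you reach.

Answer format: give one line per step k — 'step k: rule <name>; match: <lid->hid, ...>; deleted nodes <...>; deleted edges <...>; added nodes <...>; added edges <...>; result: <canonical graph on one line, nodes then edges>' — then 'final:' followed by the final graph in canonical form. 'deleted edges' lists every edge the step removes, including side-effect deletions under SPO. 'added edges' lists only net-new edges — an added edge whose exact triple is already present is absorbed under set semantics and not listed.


step 1: rule r1; match: 0->10, 1->0, 2->5, 3->6; deleted nodes 10; deleted edges (10,0,has); (10,5,has); (10,6,has); (10,7,hask); added nodes 13, 14, 15, 16, 17, 18, 19; added edges (16,0,has); (16,13,has); (16,15,has); (17,5,has); (17,13,has); (17,14,has); (18,6,has); (18,14,has); (18,15,has); (19,13,has); (19,14,has); (19,15,has); result: nodes: 0:pt, 1:pt, 3:pt, 5:pt, 6:pt, 7:pt, 9:pt, 12:F, 13:pt, 14:pt, 15:pt, 16:F, 17:F, 18:F, 19:F edges: (12,6,has); (12,7,has); (12,9,has); (16,0,has); (16,13,has); (16,15,has); (17,5,has); (17,13,has); (17,14,has); (18,6,has); (18,14,has); (18,15,has); (19,13,has); (19,14,has); (19,15,has)
step 2: rule r1; match: 0->12, 1->6, 2->7, 3->9; deleted nodes 12; deleted edges (12,6,has); (12,7,has); (12,9,has); added nodes 20, 21, 22, 23, 24, 25, 26; added edges (23,6,has); (23,20,has); (23,22,has); (24,7,has); (24,20,has); (24,21,has); (25,9,has); (25,21,has); (25,22,has); (26,20,has); (26,21,has); (26,22,has); result: nodes: 0:pt, 1:pt, 3:pt, 5:pt, 6:pt, 7:pt, 9:pt, 13:pt, 14:pt, 15:pt, 16:F, 17:F, 18:F, 19:F, 20:pt, 21:pt, 22:pt, 23:F, 24:F, 25:F, 26:F edges: (16,0,has); (16,13,has); (16,15,has); (17,5,has); (17,13,has); (17,14,has); (18,6,has); (18,14,has); (18,15,has); (19,13,has); (19,14,has); (19,15,has); (23,6,has); (23,20,has); (23,22,has); (24,7,has); (24,20,has); (24,21,has); (25,9,has); (25,21,has); (25,22,has); (26,20,has); (26,21,has); (26,22,has)
final:
nodes: 0:pt, 1:pt, 3:pt, 5:pt, 6:pt, 7:pt, 9:pt, 13:pt, 14:pt, 15:pt, 16:F, 17:F, 18:F, 19:F, 20:pt, 21:pt, 22:pt, 23:F, 24:F, 25:F, 26:F
edges: (16,0,has); (16,13,has); (16,15,has); (17,5,has); (17,13,has); (17,14,has); (18,6,has); (18,14,has); (18,15,has); (19,13,has); (19,14,has); (19,15,has); (23,6,has); (23,20,has); (23,22,has); (24,7,has); (24,20,has); (24,21,has); (25,9,has); (25,21,has); (25,22,has); (26,20,has); (26,21,has); (26,22,has)
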